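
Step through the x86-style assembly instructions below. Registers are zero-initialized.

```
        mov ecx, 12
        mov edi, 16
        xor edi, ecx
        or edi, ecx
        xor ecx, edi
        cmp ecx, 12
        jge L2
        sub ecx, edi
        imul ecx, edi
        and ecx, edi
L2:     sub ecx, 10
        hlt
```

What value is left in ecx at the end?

ecx=12
edi=16
edi=16^12=28
edi=28|12=28
ecx=12^28=16
cmp ecx, 12  (cmp 16,12)
jge L2: taken
ecx=16-10=6
halt.

6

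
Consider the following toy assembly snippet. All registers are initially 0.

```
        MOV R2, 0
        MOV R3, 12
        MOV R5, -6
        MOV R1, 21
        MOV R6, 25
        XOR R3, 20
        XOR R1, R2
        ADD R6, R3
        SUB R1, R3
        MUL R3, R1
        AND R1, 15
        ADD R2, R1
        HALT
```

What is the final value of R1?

13

after MOV R2, 0: R2=0
after MOV R3, 12: R3=12
after MOV R5, -6: R5=-6
after MOV R1, 21: R1=21
after MOV R6, 25: R6=25
after XOR R3, 20: R3=12^20=24
after XOR R1, R2: R1=21^0=21
after ADD R6, R3: R6=25+24=49
after SUB R1, R3: R1=21-24=-3
after MUL R3, R1: R3=24*(-3)=-72
after AND R1, 15: R1=(-3)&15=13
after ADD R2, R1: R2=0+13=13
halt.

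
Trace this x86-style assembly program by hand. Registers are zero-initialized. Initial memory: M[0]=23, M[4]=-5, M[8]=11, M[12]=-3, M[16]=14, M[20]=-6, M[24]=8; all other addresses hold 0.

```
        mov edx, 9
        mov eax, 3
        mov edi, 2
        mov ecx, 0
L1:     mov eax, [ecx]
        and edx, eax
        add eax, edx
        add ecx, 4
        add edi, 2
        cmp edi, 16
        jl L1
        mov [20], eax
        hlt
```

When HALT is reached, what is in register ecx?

after mov edx, 9: edx=9
after mov eax, 3: eax=3
after mov edi, 2: edi=2
after mov ecx, 0: ecx=0
after mov eax, [ecx]: eax=M[0]=23
after and edx, eax: edx=9&23=1
after add eax, edx: eax=23+1=24
after add ecx, 4: ecx=0+4=4
after add edi, 2: edi=2+2=4
cmp edi, 16  (cmp 4,16)
jl L1: taken
after mov eax, [ecx]: eax=M[4]=-5
after and edx, eax: edx=1&(-5)=1
after add eax, edx: eax=(-5)+1=-4
after add ecx, 4: ecx=4+4=8
after add edi, 2: edi=4+2=6
cmp edi, 16  (cmp 6,16)
jl L1: taken
after mov eax, [ecx]: eax=M[8]=11
after and edx, eax: edx=1&11=1
after add eax, edx: eax=11+1=12
after add ecx, 4: ecx=8+4=12
after add edi, 2: edi=6+2=8
cmp edi, 16  (cmp 8,16)
jl L1: taken
after mov eax, [ecx]: eax=M[12]=-3
after and edx, eax: edx=1&(-3)=1
after add eax, edx: eax=(-3)+1=-2
after add ecx, 4: ecx=12+4=16
after add edi, 2: edi=8+2=10
cmp edi, 16  (cmp 10,16)
jl L1: taken
after mov eax, [ecx]: eax=M[16]=14
after and edx, eax: edx=1&14=0
after add eax, edx: eax=14+0=14
after add ecx, 4: ecx=16+4=20
after add edi, 2: edi=10+2=12
cmp edi, 16  (cmp 12,16)
jl L1: taken
after mov eax, [ecx]: eax=M[20]=-6
after and edx, eax: edx=0&(-6)=0
after add eax, edx: eax=(-6)+0=-6
after add ecx, 4: ecx=20+4=24
after add edi, 2: edi=12+2=14
cmp edi, 16  (cmp 14,16)
jl L1: taken
after mov eax, [ecx]: eax=M[24]=8
after and edx, eax: edx=0&8=0
after add eax, edx: eax=8+0=8
after add ecx, 4: ecx=24+4=28
after add edi, 2: edi=14+2=16
cmp edi, 16  (cmp 16,16)
jl L1: not taken
mov [20], eax → M[20]=8
halt.

28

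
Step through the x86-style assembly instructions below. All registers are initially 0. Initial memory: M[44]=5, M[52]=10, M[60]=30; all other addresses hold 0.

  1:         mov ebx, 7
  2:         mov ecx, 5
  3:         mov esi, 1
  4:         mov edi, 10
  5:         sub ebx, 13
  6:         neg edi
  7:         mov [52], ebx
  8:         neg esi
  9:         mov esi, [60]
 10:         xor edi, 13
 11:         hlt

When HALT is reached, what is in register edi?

mov ebx, 7 → ebx=7
mov ecx, 5 → ecx=5
mov esi, 1 → esi=1
mov edi, 10 → edi=10
sub ebx, 13 → ebx=7-13=-6
neg edi → edi=-(10)=-10
mov [52], ebx → M[52]=-6
neg esi → esi=-(1)=-1
mov esi, [60] → esi=M[60]=30
xor edi, 13 → edi=(-10)^13=-5
halt.

-5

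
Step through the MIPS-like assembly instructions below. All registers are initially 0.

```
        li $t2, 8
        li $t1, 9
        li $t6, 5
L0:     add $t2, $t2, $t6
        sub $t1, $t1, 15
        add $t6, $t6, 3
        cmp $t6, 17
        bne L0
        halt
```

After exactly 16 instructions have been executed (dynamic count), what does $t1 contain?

-36

li $t2, 8 → $t2=8
li $t1, 9 → $t1=9
li $t6, 5 → $t6=5
add $t2, $t2, $t6 → $t2=8+5=13
sub $t1, $t1, 15 → $t1=9-15=-6
add $t6, $t6, 3 → $t6=5+3=8
cmp $t6, 17  (cmp 8,17)
bne L0: taken
add $t2, $t2, $t6 → $t2=13+8=21
sub $t1, $t1, 15 → $t1=(-6)-15=-21
add $t6, $t6, 3 → $t6=8+3=11
cmp $t6, 17  (cmp 11,17)
bne L0: taken
add $t2, $t2, $t6 → $t2=21+11=32
sub $t1, $t1, 15 → $t1=(-21)-15=-36
add $t6, $t6, 3 → $t6=11+3=14
After step 16: $t1 = -36.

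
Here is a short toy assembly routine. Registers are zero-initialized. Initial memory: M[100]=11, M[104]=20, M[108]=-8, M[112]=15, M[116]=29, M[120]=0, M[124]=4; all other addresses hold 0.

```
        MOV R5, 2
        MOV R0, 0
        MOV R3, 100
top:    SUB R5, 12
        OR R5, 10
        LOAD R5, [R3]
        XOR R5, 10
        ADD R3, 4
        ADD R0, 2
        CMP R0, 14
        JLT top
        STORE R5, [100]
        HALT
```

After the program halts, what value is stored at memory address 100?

after MOV R5, 2: R5=2
after MOV R0, 0: R0=0
after MOV R3, 100: R3=100
after SUB R5, 12: R5=2-12=-10
after OR R5, 10: R5=(-10)|10=-2
after LOAD R5, [R3]: R5=M[100]=11
after XOR R5, 10: R5=11^10=1
after ADD R3, 4: R3=100+4=104
after ADD R0, 2: R0=0+2=2
CMP R0, 14  (cmp 2,14)
JLT top: taken
after SUB R5, 12: R5=1-12=-11
after OR R5, 10: R5=(-11)|10=-1
after LOAD R5, [R3]: R5=M[104]=20
after XOR R5, 10: R5=20^10=30
after ADD R3, 4: R3=104+4=108
after ADD R0, 2: R0=2+2=4
CMP R0, 14  (cmp 4,14)
JLT top: taken
after SUB R5, 12: R5=30-12=18
after OR R5, 10: R5=18|10=26
after LOAD R5, [R3]: R5=M[108]=-8
after XOR R5, 10: R5=(-8)^10=-14
after ADD R3, 4: R3=108+4=112
after ADD R0, 2: R0=4+2=6
CMP R0, 14  (cmp 6,14)
JLT top: taken
after SUB R5, 12: R5=(-14)-12=-26
after OR R5, 10: R5=(-26)|10=-18
after LOAD R5, [R3]: R5=M[112]=15
after XOR R5, 10: R5=15^10=5
after ADD R3, 4: R3=112+4=116
after ADD R0, 2: R0=6+2=8
CMP R0, 14  (cmp 8,14)
JLT top: taken
after SUB R5, 12: R5=5-12=-7
after OR R5, 10: R5=(-7)|10=-5
after LOAD R5, [R3]: R5=M[116]=29
after XOR R5, 10: R5=29^10=23
after ADD R3, 4: R3=116+4=120
after ADD R0, 2: R0=8+2=10
CMP R0, 14  (cmp 10,14)
JLT top: taken
after SUB R5, 12: R5=23-12=11
after OR R5, 10: R5=11|10=11
after LOAD R5, [R3]: R5=M[120]=0
after XOR R5, 10: R5=0^10=10
after ADD R3, 4: R3=120+4=124
after ADD R0, 2: R0=10+2=12
CMP R0, 14  (cmp 12,14)
JLT top: taken
after SUB R5, 12: R5=10-12=-2
after OR R5, 10: R5=(-2)|10=-2
after LOAD R5, [R3]: R5=M[124]=4
after XOR R5, 10: R5=4^10=14
after ADD R3, 4: R3=124+4=128
after ADD R0, 2: R0=12+2=14
CMP R0, 14  (cmp 14,14)
JLT top: not taken
STORE R5, [100] → M[100]=14
halt.

14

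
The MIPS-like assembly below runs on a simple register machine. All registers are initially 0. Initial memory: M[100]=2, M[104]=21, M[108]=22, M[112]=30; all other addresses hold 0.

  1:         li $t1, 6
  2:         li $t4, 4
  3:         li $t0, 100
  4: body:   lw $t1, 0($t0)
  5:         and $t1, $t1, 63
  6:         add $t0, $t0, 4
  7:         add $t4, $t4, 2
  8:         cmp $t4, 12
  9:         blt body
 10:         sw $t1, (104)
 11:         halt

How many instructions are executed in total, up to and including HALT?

29

li $t1, 6 → $t1=6
li $t4, 4 → $t4=4
li $t0, 100 → $t0=100
lw $t1, 0($t0) → $t1=M[100]=2
and $t1, $t1, 63 → $t1=2&63=2
add $t0, $t0, 4 → $t0=100+4=104
add $t4, $t4, 2 → $t4=4+2=6
cmp $t4, 12  (cmp 6,12)
blt body: taken
lw $t1, 0($t0) → $t1=M[104]=21
and $t1, $t1, 63 → $t1=21&63=21
add $t0, $t0, 4 → $t0=104+4=108
add $t4, $t4, 2 → $t4=6+2=8
cmp $t4, 12  (cmp 8,12)
blt body: taken
lw $t1, 0($t0) → $t1=M[108]=22
and $t1, $t1, 63 → $t1=22&63=22
add $t0, $t0, 4 → $t0=108+4=112
add $t4, $t4, 2 → $t4=8+2=10
cmp $t4, 12  (cmp 10,12)
blt body: taken
lw $t1, 0($t0) → $t1=M[112]=30
and $t1, $t1, 63 → $t1=30&63=30
add $t0, $t0, 4 → $t0=112+4=116
add $t4, $t4, 2 → $t4=10+2=12
cmp $t4, 12  (cmp 12,12)
blt body: not taken
sw $t1, (104) → M[104]=30
halt.
Total executed instructions: 29.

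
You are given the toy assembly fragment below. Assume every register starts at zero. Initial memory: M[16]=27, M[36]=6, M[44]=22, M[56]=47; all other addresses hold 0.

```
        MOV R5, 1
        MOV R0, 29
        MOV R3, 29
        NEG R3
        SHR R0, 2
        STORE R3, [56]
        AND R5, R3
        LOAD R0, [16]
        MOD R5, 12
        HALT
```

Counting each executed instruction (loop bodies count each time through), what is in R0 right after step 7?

after MOV R5, 1: R5=1
after MOV R0, 29: R0=29
after MOV R3, 29: R3=29
after NEG R3: R3=-(29)=-29
after SHR R0, 2: R0=29>>2=7
STORE R3, [56] → M[56]=-29
after AND R5, R3: R5=1&(-29)=1
After step 7: R0 = 7.

7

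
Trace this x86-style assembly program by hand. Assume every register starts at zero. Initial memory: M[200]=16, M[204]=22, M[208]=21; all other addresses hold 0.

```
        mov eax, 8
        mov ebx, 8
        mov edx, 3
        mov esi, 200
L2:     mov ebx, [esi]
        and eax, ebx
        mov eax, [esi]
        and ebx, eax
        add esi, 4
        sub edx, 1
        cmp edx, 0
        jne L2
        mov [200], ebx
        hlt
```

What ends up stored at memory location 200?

eax=8
ebx=8
edx=3
esi=200
ebx=M[200]=16
eax=8&16=0
eax=M[200]=16
ebx=16&16=16
esi=200+4=204
edx=3-1=2
cmp edx, 0  (cmp 2,0)
jne L2: taken
ebx=M[204]=22
eax=16&22=16
eax=M[204]=22
ebx=22&22=22
esi=204+4=208
edx=2-1=1
cmp edx, 0  (cmp 1,0)
jne L2: taken
ebx=M[208]=21
eax=22&21=20
eax=M[208]=21
ebx=21&21=21
esi=208+4=212
edx=1-1=0
cmp edx, 0  (cmp 0,0)
jne L2: not taken
mov [200], ebx → M[200]=21
halt.

21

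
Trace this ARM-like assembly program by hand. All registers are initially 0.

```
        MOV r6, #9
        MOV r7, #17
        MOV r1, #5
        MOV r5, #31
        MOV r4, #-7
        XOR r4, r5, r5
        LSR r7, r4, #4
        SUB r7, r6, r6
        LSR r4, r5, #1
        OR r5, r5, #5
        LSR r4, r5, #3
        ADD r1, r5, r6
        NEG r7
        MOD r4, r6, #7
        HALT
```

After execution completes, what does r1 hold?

r6=9
r7=17
r1=5
r5=31
r4=-7
r4=31^31=0
r7=0>>4=0
r7=9-9=0
r4=31>>1=15
r5=31|5=31
r4=31>>3=3
r1=31+9=40
r7=-(0)=0
r4=9%7=2
halt.

40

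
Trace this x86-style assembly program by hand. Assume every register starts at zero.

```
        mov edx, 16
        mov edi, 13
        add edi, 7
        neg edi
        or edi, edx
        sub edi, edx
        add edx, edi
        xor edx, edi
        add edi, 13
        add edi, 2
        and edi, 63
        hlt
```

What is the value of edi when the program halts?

after mov edx, 16: edx=16
after mov edi, 13: edi=13
after add edi, 7: edi=13+7=20
after neg edi: edi=-(20)=-20
after or edi, edx: edi=(-20)|16=-4
after sub edi, edx: edi=(-4)-16=-20
after add edx, edi: edx=16+(-20)=-4
after xor edx, edi: edx=(-4)^(-20)=16
after add edi, 13: edi=(-20)+13=-7
after add edi, 2: edi=(-7)+2=-5
after and edi, 63: edi=(-5)&63=59
halt.

59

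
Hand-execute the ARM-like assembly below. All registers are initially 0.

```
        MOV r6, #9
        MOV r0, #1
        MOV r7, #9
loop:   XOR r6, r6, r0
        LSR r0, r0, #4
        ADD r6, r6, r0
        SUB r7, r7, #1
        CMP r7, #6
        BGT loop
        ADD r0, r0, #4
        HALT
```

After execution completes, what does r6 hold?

after MOV r6, #9: r6=9
after MOV r0, #1: r0=1
after MOV r7, #9: r7=9
after XOR r6, r6, r0: r6=9^1=8
after LSR r0, r0, #4: r0=1>>4=0
after ADD r6, r6, r0: r6=8+0=8
after SUB r7, r7, #1: r7=9-1=8
CMP r7, #6  (cmp 8,6)
BGT loop: taken
after XOR r6, r6, r0: r6=8^0=8
after LSR r0, r0, #4: r0=0>>4=0
after ADD r6, r6, r0: r6=8+0=8
after SUB r7, r7, #1: r7=8-1=7
CMP r7, #6  (cmp 7,6)
BGT loop: taken
after XOR r6, r6, r0: r6=8^0=8
after LSR r0, r0, #4: r0=0>>4=0
after ADD r6, r6, r0: r6=8+0=8
after SUB r7, r7, #1: r7=7-1=6
CMP r7, #6  (cmp 6,6)
BGT loop: not taken
after ADD r0, r0, #4: r0=0+4=4
halt.

8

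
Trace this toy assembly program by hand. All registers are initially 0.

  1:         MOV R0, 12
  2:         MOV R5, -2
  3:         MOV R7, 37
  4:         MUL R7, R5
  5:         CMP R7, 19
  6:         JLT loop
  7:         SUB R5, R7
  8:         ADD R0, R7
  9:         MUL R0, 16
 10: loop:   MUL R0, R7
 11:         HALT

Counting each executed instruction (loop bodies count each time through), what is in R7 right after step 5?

MOV R0, 12 → R0=12
MOV R5, -2 → R5=-2
MOV R7, 37 → R7=37
MUL R7, R5 → R7=37*(-2)=-74
CMP R7, 19  (cmp -74,19)
After step 5: R7 = -74.

-74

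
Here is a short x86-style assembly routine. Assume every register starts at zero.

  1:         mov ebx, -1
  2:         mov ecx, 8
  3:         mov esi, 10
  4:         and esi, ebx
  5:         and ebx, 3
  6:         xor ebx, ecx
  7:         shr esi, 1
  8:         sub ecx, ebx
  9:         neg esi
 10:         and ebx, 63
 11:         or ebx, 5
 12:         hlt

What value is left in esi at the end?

-5

after mov ebx, -1: ebx=-1
after mov ecx, 8: ecx=8
after mov esi, 10: esi=10
after and esi, ebx: esi=10&(-1)=10
after and ebx, 3: ebx=(-1)&3=3
after xor ebx, ecx: ebx=3^8=11
after shr esi, 1: esi=10>>1=5
after sub ecx, ebx: ecx=8-11=-3
after neg esi: esi=-(5)=-5
after and ebx, 63: ebx=11&63=11
after or ebx, 5: ebx=11|5=15
halt.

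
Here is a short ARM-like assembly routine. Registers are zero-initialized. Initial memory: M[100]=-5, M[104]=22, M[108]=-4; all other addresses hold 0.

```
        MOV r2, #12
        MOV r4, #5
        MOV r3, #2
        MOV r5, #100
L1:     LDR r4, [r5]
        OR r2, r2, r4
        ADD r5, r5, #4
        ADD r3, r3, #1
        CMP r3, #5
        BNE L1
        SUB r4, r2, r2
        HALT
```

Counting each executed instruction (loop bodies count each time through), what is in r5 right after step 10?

104

MOV r2, #12 → r2=12
MOV r4, #5 → r4=5
MOV r3, #2 → r3=2
MOV r5, #100 → r5=100
LDR r4, [r5] → r4=M[100]=-5
OR r2, r2, r4 → r2=12|(-5)=-1
ADD r5, r5, #4 → r5=100+4=104
ADD r3, r3, #1 → r3=2+1=3
CMP r3, #5  (cmp 3,5)
BNE L1: taken
After step 10: r5 = 104.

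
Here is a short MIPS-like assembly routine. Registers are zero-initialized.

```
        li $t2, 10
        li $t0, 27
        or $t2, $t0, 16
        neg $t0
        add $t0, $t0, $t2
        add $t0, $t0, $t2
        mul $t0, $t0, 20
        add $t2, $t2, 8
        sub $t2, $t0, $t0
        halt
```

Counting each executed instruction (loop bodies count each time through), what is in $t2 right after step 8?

35

$t2=10
$t0=27
$t2=27|16=27
$t0=-(27)=-27
$t0=(-27)+27=0
$t0=0+27=27
$t0=27*20=540
$t2=27+8=35
After step 8: $t2 = 35.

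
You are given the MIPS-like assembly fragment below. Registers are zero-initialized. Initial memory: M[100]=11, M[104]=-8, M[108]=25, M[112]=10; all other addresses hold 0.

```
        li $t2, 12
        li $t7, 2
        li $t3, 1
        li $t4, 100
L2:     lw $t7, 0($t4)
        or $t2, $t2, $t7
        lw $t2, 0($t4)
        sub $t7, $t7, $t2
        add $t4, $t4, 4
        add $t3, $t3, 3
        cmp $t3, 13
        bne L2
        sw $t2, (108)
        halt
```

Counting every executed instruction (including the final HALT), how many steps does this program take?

li $t2, 12 → $t2=12
li $t7, 2 → $t7=2
li $t3, 1 → $t3=1
li $t4, 100 → $t4=100
lw $t7, 0($t4) → $t7=M[100]=11
or $t2, $t2, $t7 → $t2=12|11=15
lw $t2, 0($t4) → $t2=M[100]=11
sub $t7, $t7, $t2 → $t7=11-11=0
add $t4, $t4, 4 → $t4=100+4=104
add $t3, $t3, 3 → $t3=1+3=4
cmp $t3, 13  (cmp 4,13)
bne L2: taken
lw $t7, 0($t4) → $t7=M[104]=-8
or $t2, $t2, $t7 → $t2=11|(-8)=-5
lw $t2, 0($t4) → $t2=M[104]=-8
sub $t7, $t7, $t2 → $t7=(-8)-(-8)=0
add $t4, $t4, 4 → $t4=104+4=108
add $t3, $t3, 3 → $t3=4+3=7
cmp $t3, 13  (cmp 7,13)
bne L2: taken
lw $t7, 0($t4) → $t7=M[108]=25
or $t2, $t2, $t7 → $t2=(-8)|25=-7
lw $t2, 0($t4) → $t2=M[108]=25
sub $t7, $t7, $t2 → $t7=25-25=0
add $t4, $t4, 4 → $t4=108+4=112
add $t3, $t3, 3 → $t3=7+3=10
cmp $t3, 13  (cmp 10,13)
bne L2: taken
lw $t7, 0($t4) → $t7=M[112]=10
or $t2, $t2, $t7 → $t2=25|10=27
lw $t2, 0($t4) → $t2=M[112]=10
sub $t7, $t7, $t2 → $t7=10-10=0
add $t4, $t4, 4 → $t4=112+4=116
add $t3, $t3, 3 → $t3=10+3=13
cmp $t3, 13  (cmp 13,13)
bne L2: not taken
sw $t2, (108) → M[108]=10
halt.
Total executed instructions: 38.

38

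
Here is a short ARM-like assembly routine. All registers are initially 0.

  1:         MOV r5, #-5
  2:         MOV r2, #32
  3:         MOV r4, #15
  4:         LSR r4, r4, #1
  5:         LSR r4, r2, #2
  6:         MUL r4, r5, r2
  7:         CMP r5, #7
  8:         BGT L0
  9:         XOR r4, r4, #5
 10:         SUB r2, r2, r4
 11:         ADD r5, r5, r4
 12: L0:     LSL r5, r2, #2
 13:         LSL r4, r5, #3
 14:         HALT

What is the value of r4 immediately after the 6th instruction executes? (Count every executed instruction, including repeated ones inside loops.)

r5=-5
r2=32
r4=15
r4=15>>1=7
r4=32>>2=8
r4=(-5)*32=-160
After step 6: r4 = -160.

-160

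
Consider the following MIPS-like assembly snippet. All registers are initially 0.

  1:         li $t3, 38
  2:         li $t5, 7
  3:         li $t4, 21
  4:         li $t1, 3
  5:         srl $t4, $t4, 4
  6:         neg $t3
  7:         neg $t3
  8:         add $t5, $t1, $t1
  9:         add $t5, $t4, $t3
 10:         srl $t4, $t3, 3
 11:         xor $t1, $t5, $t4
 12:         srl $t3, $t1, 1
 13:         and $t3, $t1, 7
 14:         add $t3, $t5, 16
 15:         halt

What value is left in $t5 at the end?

after li $t3, 38: $t3=38
after li $t5, 7: $t5=7
after li $t4, 21: $t4=21
after li $t1, 3: $t1=3
after srl $t4, $t4, 4: $t4=21>>4=1
after neg $t3: $t3=-(38)=-38
after neg $t3: $t3=-(-38)=38
after add $t5, $t1, $t1: $t5=3+3=6
after add $t5, $t4, $t3: $t5=1+38=39
after srl $t4, $t3, 3: $t4=38>>3=4
after xor $t1, $t5, $t4: $t1=39^4=35
after srl $t3, $t1, 1: $t3=35>>1=17
after and $t3, $t1, 7: $t3=35&7=3
after add $t3, $t5, 16: $t3=39+16=55
halt.

39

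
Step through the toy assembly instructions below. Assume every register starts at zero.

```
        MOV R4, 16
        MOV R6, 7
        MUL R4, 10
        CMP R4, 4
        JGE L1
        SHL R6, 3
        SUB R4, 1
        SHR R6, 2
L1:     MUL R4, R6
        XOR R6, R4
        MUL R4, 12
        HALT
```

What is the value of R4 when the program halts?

13440

MOV R4, 16 → R4=16
MOV R6, 7 → R6=7
MUL R4, 10 → R4=16*10=160
CMP R4, 4  (cmp 160,4)
JGE L1: taken
MUL R4, R6 → R4=160*7=1120
XOR R6, R4 → R6=7^1120=1127
MUL R4, 12 → R4=1120*12=13440
halt.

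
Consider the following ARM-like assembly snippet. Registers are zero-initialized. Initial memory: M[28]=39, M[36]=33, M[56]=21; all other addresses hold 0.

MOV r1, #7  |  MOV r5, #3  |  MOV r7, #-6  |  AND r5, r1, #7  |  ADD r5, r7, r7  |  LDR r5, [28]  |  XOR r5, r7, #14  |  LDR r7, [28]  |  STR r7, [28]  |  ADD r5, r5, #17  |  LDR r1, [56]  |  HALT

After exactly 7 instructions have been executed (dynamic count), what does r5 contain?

r1=7
r5=3
r7=-6
r5=7&7=7
r5=(-6)+(-6)=-12
r5=M[28]=39
r5=(-6)^14=-12
After step 7: r5 = -12.

-12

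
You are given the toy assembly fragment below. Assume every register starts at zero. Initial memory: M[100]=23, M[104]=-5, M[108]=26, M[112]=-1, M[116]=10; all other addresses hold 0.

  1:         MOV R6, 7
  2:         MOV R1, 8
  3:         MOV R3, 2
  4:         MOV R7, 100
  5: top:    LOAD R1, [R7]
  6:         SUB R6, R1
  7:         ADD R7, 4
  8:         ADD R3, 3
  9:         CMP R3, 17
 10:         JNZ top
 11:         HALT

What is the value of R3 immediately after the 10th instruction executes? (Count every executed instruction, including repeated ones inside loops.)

R6=7
R1=8
R3=2
R7=100
R1=M[100]=23
R6=7-23=-16
R7=100+4=104
R3=2+3=5
CMP R3, 17  (cmp 5,17)
JNZ top: taken
After step 10: R3 = 5.

5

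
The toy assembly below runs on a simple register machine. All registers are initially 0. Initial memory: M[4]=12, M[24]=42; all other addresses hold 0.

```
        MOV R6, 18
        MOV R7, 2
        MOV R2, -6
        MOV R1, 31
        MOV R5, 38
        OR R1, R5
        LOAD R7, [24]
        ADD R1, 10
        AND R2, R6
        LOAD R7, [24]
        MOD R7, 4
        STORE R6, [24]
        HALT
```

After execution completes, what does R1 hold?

MOV R6, 18 → R6=18
MOV R7, 2 → R7=2
MOV R2, -6 → R2=-6
MOV R1, 31 → R1=31
MOV R5, 38 → R5=38
OR R1, R5 → R1=31|38=63
LOAD R7, [24] → R7=M[24]=42
ADD R1, 10 → R1=63+10=73
AND R2, R6 → R2=(-6)&18=18
LOAD R7, [24] → R7=M[24]=42
MOD R7, 4 → R7=42%4=2
STORE R6, [24] → M[24]=18
halt.

73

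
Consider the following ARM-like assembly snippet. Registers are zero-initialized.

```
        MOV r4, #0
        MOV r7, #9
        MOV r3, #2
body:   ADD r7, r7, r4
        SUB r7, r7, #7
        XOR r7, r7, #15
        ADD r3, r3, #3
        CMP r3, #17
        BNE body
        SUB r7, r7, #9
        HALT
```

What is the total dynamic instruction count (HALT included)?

after MOV r4, #0: r4=0
after MOV r7, #9: r7=9
after MOV r3, #2: r3=2
after ADD r7, r7, r4: r7=9+0=9
after SUB r7, r7, #7: r7=9-7=2
after XOR r7, r7, #15: r7=2^15=13
after ADD r3, r3, #3: r3=2+3=5
CMP r3, #17  (cmp 5,17)
BNE body: taken
after ADD r7, r7, r4: r7=13+0=13
after SUB r7, r7, #7: r7=13-7=6
after XOR r7, r7, #15: r7=6^15=9
after ADD r3, r3, #3: r3=5+3=8
CMP r3, #17  (cmp 8,17)
BNE body: taken
after ADD r7, r7, r4: r7=9+0=9
after SUB r7, r7, #7: r7=9-7=2
after XOR r7, r7, #15: r7=2^15=13
after ADD r3, r3, #3: r3=8+3=11
CMP r3, #17  (cmp 11,17)
BNE body: taken
after ADD r7, r7, r4: r7=13+0=13
after SUB r7, r7, #7: r7=13-7=6
after XOR r7, r7, #15: r7=6^15=9
after ADD r3, r3, #3: r3=11+3=14
CMP r3, #17  (cmp 14,17)
BNE body: taken
after ADD r7, r7, r4: r7=9+0=9
after SUB r7, r7, #7: r7=9-7=2
after XOR r7, r7, #15: r7=2^15=13
after ADD r3, r3, #3: r3=14+3=17
CMP r3, #17  (cmp 17,17)
BNE body: not taken
after SUB r7, r7, #9: r7=13-9=4
halt.
Total executed instructions: 35.

35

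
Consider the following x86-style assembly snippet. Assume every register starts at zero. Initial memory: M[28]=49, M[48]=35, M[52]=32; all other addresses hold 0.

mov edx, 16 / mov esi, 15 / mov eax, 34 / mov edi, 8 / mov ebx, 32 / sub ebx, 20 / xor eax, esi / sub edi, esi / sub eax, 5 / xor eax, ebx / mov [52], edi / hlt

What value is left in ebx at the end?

mov edx, 16 → edx=16
mov esi, 15 → esi=15
mov eax, 34 → eax=34
mov edi, 8 → edi=8
mov ebx, 32 → ebx=32
sub ebx, 20 → ebx=32-20=12
xor eax, esi → eax=34^15=45
sub edi, esi → edi=8-15=-7
sub eax, 5 → eax=45-5=40
xor eax, ebx → eax=40^12=36
mov [52], edi → M[52]=-7
halt.

12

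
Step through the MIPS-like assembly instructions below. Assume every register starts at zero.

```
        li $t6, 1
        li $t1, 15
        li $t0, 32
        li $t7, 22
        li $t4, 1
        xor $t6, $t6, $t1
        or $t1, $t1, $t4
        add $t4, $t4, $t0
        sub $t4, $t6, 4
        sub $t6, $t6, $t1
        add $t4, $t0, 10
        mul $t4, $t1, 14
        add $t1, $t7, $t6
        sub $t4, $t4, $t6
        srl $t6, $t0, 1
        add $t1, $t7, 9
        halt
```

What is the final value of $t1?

li $t6, 1 → $t6=1
li $t1, 15 → $t1=15
li $t0, 32 → $t0=32
li $t7, 22 → $t7=22
li $t4, 1 → $t4=1
xor $t6, $t6, $t1 → $t6=1^15=14
or $t1, $t1, $t4 → $t1=15|1=15
add $t4, $t4, $t0 → $t4=1+32=33
sub $t4, $t6, 4 → $t4=14-4=10
sub $t6, $t6, $t1 → $t6=14-15=-1
add $t4, $t0, 10 → $t4=32+10=42
mul $t4, $t1, 14 → $t4=15*14=210
add $t1, $t7, $t6 → $t1=22+(-1)=21
sub $t4, $t4, $t6 → $t4=210-(-1)=211
srl $t6, $t0, 1 → $t6=32>>1=16
add $t1, $t7, 9 → $t1=22+9=31
halt.

31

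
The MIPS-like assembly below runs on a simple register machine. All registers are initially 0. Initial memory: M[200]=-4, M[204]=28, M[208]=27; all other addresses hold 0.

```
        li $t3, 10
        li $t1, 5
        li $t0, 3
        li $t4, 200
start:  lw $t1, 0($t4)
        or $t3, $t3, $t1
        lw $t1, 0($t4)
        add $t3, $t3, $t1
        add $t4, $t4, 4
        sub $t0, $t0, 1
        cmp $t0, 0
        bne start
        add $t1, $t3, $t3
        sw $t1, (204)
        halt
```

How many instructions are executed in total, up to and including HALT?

31

$t3=10
$t1=5
$t0=3
$t4=200
$t1=M[200]=-4
$t3=10|(-4)=-2
$t1=M[200]=-4
$t3=(-2)+(-4)=-6
$t4=200+4=204
$t0=3-1=2
cmp $t0, 0  (cmp 2,0)
bne start: taken
$t1=M[204]=28
$t3=(-6)|28=-2
$t1=M[204]=28
$t3=(-2)+28=26
$t4=204+4=208
$t0=2-1=1
cmp $t0, 0  (cmp 1,0)
bne start: taken
$t1=M[208]=27
$t3=26|27=27
$t1=M[208]=27
$t3=27+27=54
$t4=208+4=212
$t0=1-1=0
cmp $t0, 0  (cmp 0,0)
bne start: not taken
$t1=54+54=108
sw $t1, (204) → M[204]=108
halt.
Total executed instructions: 31.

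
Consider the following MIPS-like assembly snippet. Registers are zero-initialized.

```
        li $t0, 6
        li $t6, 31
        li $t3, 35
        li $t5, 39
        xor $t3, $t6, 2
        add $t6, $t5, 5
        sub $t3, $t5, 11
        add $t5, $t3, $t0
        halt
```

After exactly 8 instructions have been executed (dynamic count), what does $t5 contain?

li $t0, 6 → $t0=6
li $t6, 31 → $t6=31
li $t3, 35 → $t3=35
li $t5, 39 → $t5=39
xor $t3, $t6, 2 → $t3=31^2=29
add $t6, $t5, 5 → $t6=39+5=44
sub $t3, $t5, 11 → $t3=39-11=28
add $t5, $t3, $t0 → $t5=28+6=34
After step 8: $t5 = 34.

34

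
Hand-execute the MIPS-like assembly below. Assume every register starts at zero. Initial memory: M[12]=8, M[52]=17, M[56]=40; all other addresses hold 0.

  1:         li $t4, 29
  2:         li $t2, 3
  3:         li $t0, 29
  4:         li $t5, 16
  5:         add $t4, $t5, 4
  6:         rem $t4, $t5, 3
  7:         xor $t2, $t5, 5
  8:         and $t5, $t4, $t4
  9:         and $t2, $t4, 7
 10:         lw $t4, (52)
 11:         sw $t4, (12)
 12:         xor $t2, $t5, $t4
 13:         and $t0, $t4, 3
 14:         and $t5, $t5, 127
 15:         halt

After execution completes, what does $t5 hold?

after li $t4, 29: $t4=29
after li $t2, 3: $t2=3
after li $t0, 29: $t0=29
after li $t5, 16: $t5=16
after add $t4, $t5, 4: $t4=16+4=20
after rem $t4, $t5, 3: $t4=16%3=1
after xor $t2, $t5, 5: $t2=16^5=21
after and $t5, $t4, $t4: $t5=1&1=1
after and $t2, $t4, 7: $t2=1&7=1
after lw $t4, (52): $t4=M[52]=17
sw $t4, (12) → M[12]=17
after xor $t2, $t5, $t4: $t2=1^17=16
after and $t0, $t4, 3: $t0=17&3=1
after and $t5, $t5, 127: $t5=1&127=1
halt.

1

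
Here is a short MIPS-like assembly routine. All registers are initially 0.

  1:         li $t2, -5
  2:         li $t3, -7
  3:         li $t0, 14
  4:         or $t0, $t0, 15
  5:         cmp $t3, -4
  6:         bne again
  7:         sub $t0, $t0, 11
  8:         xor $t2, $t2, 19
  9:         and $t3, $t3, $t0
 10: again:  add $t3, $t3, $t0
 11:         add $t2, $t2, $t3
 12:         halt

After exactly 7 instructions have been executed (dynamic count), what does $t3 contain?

8

li $t2, -5 → $t2=-5
li $t3, -7 → $t3=-7
li $t0, 14 → $t0=14
or $t0, $t0, 15 → $t0=14|15=15
cmp $t3, -4  (cmp -7,-4)
bne again: taken
add $t3, $t3, $t0 → $t3=(-7)+15=8
After step 7: $t3 = 8.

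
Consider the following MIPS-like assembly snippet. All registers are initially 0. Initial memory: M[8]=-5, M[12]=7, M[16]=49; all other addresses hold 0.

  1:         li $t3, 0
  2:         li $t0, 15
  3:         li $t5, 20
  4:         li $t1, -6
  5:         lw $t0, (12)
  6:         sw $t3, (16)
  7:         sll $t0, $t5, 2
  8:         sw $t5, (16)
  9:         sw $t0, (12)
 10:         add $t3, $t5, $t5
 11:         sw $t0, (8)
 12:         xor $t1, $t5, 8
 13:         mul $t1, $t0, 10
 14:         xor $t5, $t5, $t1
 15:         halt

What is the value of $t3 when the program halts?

40

after li $t3, 0: $t3=0
after li $t0, 15: $t0=15
after li $t5, 20: $t5=20
after li $t1, -6: $t1=-6
after lw $t0, (12): $t0=M[12]=7
sw $t3, (16) → M[16]=0
after sll $t0, $t5, 2: $t0=20<<2=80
sw $t5, (16) → M[16]=20
sw $t0, (12) → M[12]=80
after add $t3, $t5, $t5: $t3=20+20=40
sw $t0, (8) → M[8]=80
after xor $t1, $t5, 8: $t1=20^8=28
after mul $t1, $t0, 10: $t1=80*10=800
after xor $t5, $t5, $t1: $t5=20^800=820
halt.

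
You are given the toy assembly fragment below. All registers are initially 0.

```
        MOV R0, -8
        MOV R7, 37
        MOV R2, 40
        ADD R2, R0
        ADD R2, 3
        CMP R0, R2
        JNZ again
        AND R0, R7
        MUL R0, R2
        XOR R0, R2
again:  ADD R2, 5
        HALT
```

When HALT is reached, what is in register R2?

40

after MOV R0, -8: R0=-8
after MOV R7, 37: R7=37
after MOV R2, 40: R2=40
after ADD R2, R0: R2=40+(-8)=32
after ADD R2, 3: R2=32+3=35
CMP R0, R2  (cmp -8,35)
JNZ again: taken
after ADD R2, 5: R2=35+5=40
halt.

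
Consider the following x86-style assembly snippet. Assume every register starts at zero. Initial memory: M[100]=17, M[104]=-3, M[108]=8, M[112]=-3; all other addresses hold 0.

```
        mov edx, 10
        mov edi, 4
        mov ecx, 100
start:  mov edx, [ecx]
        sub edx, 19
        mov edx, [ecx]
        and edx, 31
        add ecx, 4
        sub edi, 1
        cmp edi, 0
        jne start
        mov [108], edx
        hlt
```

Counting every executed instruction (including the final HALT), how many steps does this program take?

edx=10
edi=4
ecx=100
edx=M[100]=17
edx=17-19=-2
edx=M[100]=17
edx=17&31=17
ecx=100+4=104
edi=4-1=3
cmp edi, 0  (cmp 3,0)
jne start: taken
edx=M[104]=-3
edx=(-3)-19=-22
edx=M[104]=-3
edx=(-3)&31=29
ecx=104+4=108
edi=3-1=2
cmp edi, 0  (cmp 2,0)
jne start: taken
edx=M[108]=8
edx=8-19=-11
edx=M[108]=8
edx=8&31=8
ecx=108+4=112
edi=2-1=1
cmp edi, 0  (cmp 1,0)
jne start: taken
edx=M[112]=-3
edx=(-3)-19=-22
edx=M[112]=-3
edx=(-3)&31=29
ecx=112+4=116
edi=1-1=0
cmp edi, 0  (cmp 0,0)
jne start: not taken
mov [108], edx → M[108]=29
halt.
Total executed instructions: 37.

37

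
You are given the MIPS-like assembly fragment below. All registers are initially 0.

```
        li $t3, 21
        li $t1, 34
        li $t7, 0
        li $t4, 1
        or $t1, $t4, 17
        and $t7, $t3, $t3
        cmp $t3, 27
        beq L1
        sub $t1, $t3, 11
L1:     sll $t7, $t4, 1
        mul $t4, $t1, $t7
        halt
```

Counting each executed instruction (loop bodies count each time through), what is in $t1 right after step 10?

10

$t3=21
$t1=34
$t7=0
$t4=1
$t1=1|17=17
$t7=21&21=21
cmp $t3, 27  (cmp 21,27)
beq L1: not taken
$t1=21-11=10
$t7=1<<1=2
After step 10: $t1 = 10.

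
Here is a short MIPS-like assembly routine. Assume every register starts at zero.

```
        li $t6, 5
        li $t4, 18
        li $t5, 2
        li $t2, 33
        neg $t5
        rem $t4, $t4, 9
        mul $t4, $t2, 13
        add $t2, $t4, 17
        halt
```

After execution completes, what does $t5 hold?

-2

li $t6, 5 → $t6=5
li $t4, 18 → $t4=18
li $t5, 2 → $t5=2
li $t2, 33 → $t2=33
neg $t5 → $t5=-(2)=-2
rem $t4, $t4, 9 → $t4=18%9=0
mul $t4, $t2, 13 → $t4=33*13=429
add $t2, $t4, 17 → $t2=429+17=446
halt.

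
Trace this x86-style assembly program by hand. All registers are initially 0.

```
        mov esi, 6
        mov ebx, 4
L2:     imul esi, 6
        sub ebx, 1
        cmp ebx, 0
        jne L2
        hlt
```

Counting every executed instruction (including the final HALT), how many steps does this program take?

19

mov esi, 6 → esi=6
mov ebx, 4 → ebx=4
imul esi, 6 → esi=6*6=36
sub ebx, 1 → ebx=4-1=3
cmp ebx, 0  (cmp 3,0)
jne L2: taken
imul esi, 6 → esi=36*6=216
sub ebx, 1 → ebx=3-1=2
cmp ebx, 0  (cmp 2,0)
jne L2: taken
imul esi, 6 → esi=216*6=1296
sub ebx, 1 → ebx=2-1=1
cmp ebx, 0  (cmp 1,0)
jne L2: taken
imul esi, 6 → esi=1296*6=7776
sub ebx, 1 → ebx=1-1=0
cmp ebx, 0  (cmp 0,0)
jne L2: not taken
halt.
Total executed instructions: 19.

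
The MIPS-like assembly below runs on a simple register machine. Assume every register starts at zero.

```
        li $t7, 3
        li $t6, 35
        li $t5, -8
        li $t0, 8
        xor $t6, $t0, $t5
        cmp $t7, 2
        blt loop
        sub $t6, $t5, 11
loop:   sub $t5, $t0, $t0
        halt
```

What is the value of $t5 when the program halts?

li $t7, 3 → $t7=3
li $t6, 35 → $t6=35
li $t5, -8 → $t5=-8
li $t0, 8 → $t0=8
xor $t6, $t0, $t5 → $t6=8^(-8)=-16
cmp $t7, 2  (cmp 3,2)
blt loop: not taken
sub $t6, $t5, 11 → $t6=(-8)-11=-19
sub $t5, $t0, $t0 → $t5=8-8=0
halt.

0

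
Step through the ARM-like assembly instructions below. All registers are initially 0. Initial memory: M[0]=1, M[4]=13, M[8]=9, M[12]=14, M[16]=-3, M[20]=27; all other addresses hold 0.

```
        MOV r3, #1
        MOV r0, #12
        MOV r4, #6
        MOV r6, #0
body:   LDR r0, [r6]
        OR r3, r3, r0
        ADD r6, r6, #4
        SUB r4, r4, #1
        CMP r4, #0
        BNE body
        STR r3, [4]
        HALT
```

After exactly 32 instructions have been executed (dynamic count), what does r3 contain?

r3=1
r0=12
r4=6
r6=0
r0=M[0]=1
r3=1|1=1
r6=0+4=4
r4=6-1=5
CMP r4, #0  (cmp 5,0)
BNE body: taken
r0=M[4]=13
r3=1|13=13
r6=4+4=8
r4=5-1=4
CMP r4, #0  (cmp 4,0)
BNE body: taken
r0=M[8]=9
r3=13|9=13
r6=8+4=12
r4=4-1=3
CMP r4, #0  (cmp 3,0)
BNE body: taken
r0=M[12]=14
r3=13|14=15
r6=12+4=16
r4=3-1=2
CMP r4, #0  (cmp 2,0)
BNE body: taken
r0=M[16]=-3
r3=15|(-3)=-1
r6=16+4=20
r4=2-1=1
After step 32: r3 = -1.

-1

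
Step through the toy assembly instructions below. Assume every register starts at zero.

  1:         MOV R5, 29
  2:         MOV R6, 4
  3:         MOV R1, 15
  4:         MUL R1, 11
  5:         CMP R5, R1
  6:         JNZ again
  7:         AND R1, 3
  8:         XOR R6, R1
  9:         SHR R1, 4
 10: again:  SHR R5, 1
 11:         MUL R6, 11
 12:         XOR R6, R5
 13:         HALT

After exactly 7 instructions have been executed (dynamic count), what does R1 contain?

165

R5=29
R6=4
R1=15
R1=15*11=165
CMP R5, R1  (cmp 29,165)
JNZ again: taken
R5=29>>1=14
After step 7: R1 = 165.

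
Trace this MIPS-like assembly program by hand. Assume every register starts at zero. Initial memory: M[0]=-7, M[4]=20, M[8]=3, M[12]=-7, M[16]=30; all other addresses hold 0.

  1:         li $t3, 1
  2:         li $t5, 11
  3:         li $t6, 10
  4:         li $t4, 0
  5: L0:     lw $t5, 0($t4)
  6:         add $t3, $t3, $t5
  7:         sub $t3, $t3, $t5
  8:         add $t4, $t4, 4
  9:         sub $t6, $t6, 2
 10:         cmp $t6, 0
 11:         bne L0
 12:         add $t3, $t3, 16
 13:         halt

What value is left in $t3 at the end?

17

$t3=1
$t5=11
$t6=10
$t4=0
$t5=M[0]=-7
$t3=1+(-7)=-6
$t3=(-6)-(-7)=1
$t4=0+4=4
$t6=10-2=8
cmp $t6, 0  (cmp 8,0)
bne L0: taken
$t5=M[4]=20
$t3=1+20=21
$t3=21-20=1
$t4=4+4=8
$t6=8-2=6
cmp $t6, 0  (cmp 6,0)
bne L0: taken
$t5=M[8]=3
$t3=1+3=4
$t3=4-3=1
$t4=8+4=12
$t6=6-2=4
cmp $t6, 0  (cmp 4,0)
bne L0: taken
$t5=M[12]=-7
$t3=1+(-7)=-6
$t3=(-6)-(-7)=1
$t4=12+4=16
$t6=4-2=2
cmp $t6, 0  (cmp 2,0)
bne L0: taken
$t5=M[16]=30
$t3=1+30=31
$t3=31-30=1
$t4=16+4=20
$t6=2-2=0
cmp $t6, 0  (cmp 0,0)
bne L0: not taken
$t3=1+16=17
halt.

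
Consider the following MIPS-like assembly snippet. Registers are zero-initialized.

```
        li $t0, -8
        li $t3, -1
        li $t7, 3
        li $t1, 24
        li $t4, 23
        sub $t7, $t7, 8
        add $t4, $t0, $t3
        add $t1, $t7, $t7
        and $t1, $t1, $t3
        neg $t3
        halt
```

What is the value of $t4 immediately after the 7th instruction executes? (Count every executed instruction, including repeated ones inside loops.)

after li $t0, -8: $t0=-8
after li $t3, -1: $t3=-1
after li $t7, 3: $t7=3
after li $t1, 24: $t1=24
after li $t4, 23: $t4=23
after sub $t7, $t7, 8: $t7=3-8=-5
after add $t4, $t0, $t3: $t4=(-8)+(-1)=-9
After step 7: $t4 = -9.

-9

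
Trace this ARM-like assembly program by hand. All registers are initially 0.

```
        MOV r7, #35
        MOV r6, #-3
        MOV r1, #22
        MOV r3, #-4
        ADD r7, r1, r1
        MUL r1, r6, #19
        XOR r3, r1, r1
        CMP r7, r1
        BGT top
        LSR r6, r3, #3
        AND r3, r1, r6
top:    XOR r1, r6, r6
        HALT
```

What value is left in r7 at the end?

after MOV r7, #35: r7=35
after MOV r6, #-3: r6=-3
after MOV r1, #22: r1=22
after MOV r3, #-4: r3=-4
after ADD r7, r1, r1: r7=22+22=44
after MUL r1, r6, #19: r1=(-3)*19=-57
after XOR r3, r1, r1: r3=(-57)^(-57)=0
CMP r7, r1  (cmp 44,-57)
BGT top: taken
after XOR r1, r6, r6: r1=(-3)^(-3)=0
halt.

44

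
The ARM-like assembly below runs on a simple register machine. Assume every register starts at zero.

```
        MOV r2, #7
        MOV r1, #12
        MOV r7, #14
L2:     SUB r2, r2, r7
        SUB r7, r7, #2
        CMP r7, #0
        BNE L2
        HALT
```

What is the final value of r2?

-49

after MOV r2, #7: r2=7
after MOV r1, #12: r1=12
after MOV r7, #14: r7=14
after SUB r2, r2, r7: r2=7-14=-7
after SUB r7, r7, #2: r7=14-2=12
CMP r7, #0  (cmp 12,0)
BNE L2: taken
after SUB r2, r2, r7: r2=(-7)-12=-19
after SUB r7, r7, #2: r7=12-2=10
CMP r7, #0  (cmp 10,0)
BNE L2: taken
after SUB r2, r2, r7: r2=(-19)-10=-29
after SUB r7, r7, #2: r7=10-2=8
CMP r7, #0  (cmp 8,0)
BNE L2: taken
after SUB r2, r2, r7: r2=(-29)-8=-37
after SUB r7, r7, #2: r7=8-2=6
CMP r7, #0  (cmp 6,0)
BNE L2: taken
after SUB r2, r2, r7: r2=(-37)-6=-43
after SUB r7, r7, #2: r7=6-2=4
CMP r7, #0  (cmp 4,0)
BNE L2: taken
after SUB r2, r2, r7: r2=(-43)-4=-47
after SUB r7, r7, #2: r7=4-2=2
CMP r7, #0  (cmp 2,0)
BNE L2: taken
after SUB r2, r2, r7: r2=(-47)-2=-49
after SUB r7, r7, #2: r7=2-2=0
CMP r7, #0  (cmp 0,0)
BNE L2: not taken
halt.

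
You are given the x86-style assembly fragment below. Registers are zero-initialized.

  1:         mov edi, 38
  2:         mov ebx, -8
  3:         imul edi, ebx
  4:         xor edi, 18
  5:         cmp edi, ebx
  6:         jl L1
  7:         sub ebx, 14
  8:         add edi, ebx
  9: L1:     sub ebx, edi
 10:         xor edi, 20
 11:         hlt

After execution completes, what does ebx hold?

after mov edi, 38: edi=38
after mov ebx, -8: ebx=-8
after imul edi, ebx: edi=38*(-8)=-304
after xor edi, 18: edi=(-304)^18=-318
cmp edi, ebx  (cmp -318,-8)
jl L1: taken
after sub ebx, edi: ebx=(-8)-(-318)=310
after xor edi, 20: edi=(-318)^20=-298
halt.

310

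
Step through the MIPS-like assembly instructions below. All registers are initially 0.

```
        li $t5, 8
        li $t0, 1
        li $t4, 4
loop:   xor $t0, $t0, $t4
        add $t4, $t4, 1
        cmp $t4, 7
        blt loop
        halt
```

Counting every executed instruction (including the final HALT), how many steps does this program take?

16

after li $t5, 8: $t5=8
after li $t0, 1: $t0=1
after li $t4, 4: $t4=4
after xor $t0, $t0, $t4: $t0=1^4=5
after add $t4, $t4, 1: $t4=4+1=5
cmp $t4, 7  (cmp 5,7)
blt loop: taken
after xor $t0, $t0, $t4: $t0=5^5=0
after add $t4, $t4, 1: $t4=5+1=6
cmp $t4, 7  (cmp 6,7)
blt loop: taken
after xor $t0, $t0, $t4: $t0=0^6=6
after add $t4, $t4, 1: $t4=6+1=7
cmp $t4, 7  (cmp 7,7)
blt loop: not taken
halt.
Total executed instructions: 16.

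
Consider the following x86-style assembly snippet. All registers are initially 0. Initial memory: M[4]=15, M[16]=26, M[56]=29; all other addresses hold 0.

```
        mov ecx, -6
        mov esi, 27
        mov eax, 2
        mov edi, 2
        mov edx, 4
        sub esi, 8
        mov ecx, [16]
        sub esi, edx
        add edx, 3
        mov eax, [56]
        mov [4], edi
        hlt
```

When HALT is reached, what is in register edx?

after mov ecx, -6: ecx=-6
after mov esi, 27: esi=27
after mov eax, 2: eax=2
after mov edi, 2: edi=2
after mov edx, 4: edx=4
after sub esi, 8: esi=27-8=19
after mov ecx, [16]: ecx=M[16]=26
after sub esi, edx: esi=19-4=15
after add edx, 3: edx=4+3=7
after mov eax, [56]: eax=M[56]=29
mov [4], edi → M[4]=2
halt.

7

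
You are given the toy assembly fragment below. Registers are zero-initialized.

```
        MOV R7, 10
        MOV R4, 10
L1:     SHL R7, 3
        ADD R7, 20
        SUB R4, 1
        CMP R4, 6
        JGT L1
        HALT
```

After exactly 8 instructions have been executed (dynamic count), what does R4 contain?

9

after MOV R7, 10: R7=10
after MOV R4, 10: R4=10
after SHL R7, 3: R7=10<<3=80
after ADD R7, 20: R7=80+20=100
after SUB R4, 1: R4=10-1=9
CMP R4, 6  (cmp 9,6)
JGT L1: taken
after SHL R7, 3: R7=100<<3=800
After step 8: R4 = 9.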